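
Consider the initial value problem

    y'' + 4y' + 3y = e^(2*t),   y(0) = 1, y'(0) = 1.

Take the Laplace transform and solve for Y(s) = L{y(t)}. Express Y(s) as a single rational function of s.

Laplace-transform each side.
The derivative rules (L{y''} = s^2 Y - s·y(0) - y'(0) and L{y'} = sY - y(0), with y(0) = 1, y'(0) = 1) turn the left side into (s^2 + 4*s + 3)Y - (s + 5).
The right side is L{e^(2*t)} = 1/(s - 2).
So (s^2 + 4*s + 3)Y = 1/(s - 2) + (s + 5).
Isolate Y and clear denominators.

Y(s) = (s^2 + 3*s - 9)/(s^3 + 2*s^2 - 5*s - 6)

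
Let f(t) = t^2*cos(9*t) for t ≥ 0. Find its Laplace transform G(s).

G(s) = 2*s*(s^2 - 243)/(s^2 + 81)^3

L{cos(9t)} = s/(s^2 + 81).
Then apply L{t^2·g(t)} = (-1)^2 d^2/ds^2[H(s)] with H(s) = s/(s^2 + 81):
differentiating 2 times and applying the sign gives 2*s*(s^2 - 243)/(s^2 + 81)^3.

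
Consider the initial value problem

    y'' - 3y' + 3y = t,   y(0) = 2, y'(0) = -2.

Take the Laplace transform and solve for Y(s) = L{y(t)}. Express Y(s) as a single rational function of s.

Y(s) = (2*s^3 - 8*s^2 + 1)/(s^4 - 3*s^3 + 3*s^2)

Take the Laplace transform of both sides.
With L{y''} = s^2 Y - s·y(0) - y'(0) and L{y'} = sY - y(0), with y(0) = 2, y'(0) = -2: the LHS transforms to (s^2 - 3*s + 3)Y - (2*s - 8).
The right side is L{t} = s^(-2).
So (s^2 - 3*s + 3)Y = s^(-2) + (2*s - 8).
Isolate Y and clear denominators.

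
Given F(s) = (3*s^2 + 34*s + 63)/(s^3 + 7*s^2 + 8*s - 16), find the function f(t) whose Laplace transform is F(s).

f(t) = 5*t*exp(-4*t) + 4*exp(t) - exp(-4*t)

Factor the denominator: s^3 + 7*s^2 + 8*s - 16 = (s - 1)*(s + 4)^2.
Partial fraction decomposition gives [-1/(s + 4)] + [5/(s + 4)^2] + [4/(s - 1)].
Invert each term: -1/(s + 4) ↔ -e^(-4t); 5/(s + 4)^2 ↔ 5t·e^(-4t); 4/(s - 1) ↔ 4e^(t).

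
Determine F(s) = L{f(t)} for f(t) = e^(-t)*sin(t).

L{sin(t)} = 1/(s^2 + 1).
By the first shifting theorem, multiplying by e^(-t) replaces s with s + 1.

F(s) = 1/((s + 1)^2 + 1)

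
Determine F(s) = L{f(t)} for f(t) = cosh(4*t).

L{cosh(4t)} = s/(s^2 - 16).

F(s) = s/(s^2 - 16)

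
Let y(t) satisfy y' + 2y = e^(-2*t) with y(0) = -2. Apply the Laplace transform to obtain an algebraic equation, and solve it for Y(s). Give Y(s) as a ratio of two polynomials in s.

Laplace-transform each side.
The derivative rules (L{y'} = sY - y(0) = sY - (-2)) turn the left side into (s + 2)Y - (-2).
The right side is L{e^(-2*t)} = 1/(s + 2).
So (s + 2)Y = 1/(s + 2) + (-2).
Solve for Y(s) and write it as one ratio of polynomials.

Y(s) = (-2*s - 3)/(s^2 + 4*s + 4)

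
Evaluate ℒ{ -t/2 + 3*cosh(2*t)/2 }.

3*s/(2*(s^2 - 4)) - 1/(2*s^2)

By linearity of the Laplace transform, transform each term separately.
(3/2)·[L{cosh(2t)} = s/(s^2 - 4)]; (-1/2)·[L{t} = 1!/s^2 = 1/s^2].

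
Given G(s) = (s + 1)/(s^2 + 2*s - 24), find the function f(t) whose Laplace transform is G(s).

Rewrite the denominator: s^2 + 2*s - 24 = (s + 1)^2 - 25.
The form in (s + 1) signals a first-shifting-theorem factor e^(-t).
Since L{cosh(5t)} = s/(s^2 - 25), the inverse is e^(-t)*cosh(5*t).

f(t) = exp(-t)*cosh(5*t)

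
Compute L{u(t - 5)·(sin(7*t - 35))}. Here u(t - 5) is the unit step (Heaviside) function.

7*exp(-5*s)/(s^2 + 49)

By the second shifting theorem, L{u(t - c)·g(t - c)} = e^(-cs)·G(s) with c = 5 and G(s) = L{g(t)}.
L{sin(7t)} = 7/(s^2 + 49).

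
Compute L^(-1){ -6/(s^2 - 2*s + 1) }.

Rewrite the denominator: s^2 - 2*s + 1 = (s - 1)^2.
The form in (s - 1) signals a first-shifting-theorem factor e^(t).
Since L{t} = 1!/s^2 = 1/s^2, the inverse is t*e^(t), scaled by -6.

-6*t*exp(t)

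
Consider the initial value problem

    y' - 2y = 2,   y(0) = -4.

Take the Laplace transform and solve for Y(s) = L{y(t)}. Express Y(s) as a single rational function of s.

Y(s) = (-4*s + 2)/(s^2 - 2*s)

Apply the Laplace transform to the equation.
With L{y'} = sY - y(0) = sY - (-4): the LHS transforms to (s - 2)Y - (-4).
The right side is L{2} = 2/s.
So (s - 2)Y = 2/s + (-4).
Divide through and combine into a single rational function.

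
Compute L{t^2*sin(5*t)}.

L{sin(5t)} = 5/(s^2 + 25).
Then apply L{t^2·g(t)} = (-1)^2 d^2/ds^2[G(s)] with G(s) = 5/(s^2 + 25):
differentiating 2 times and applying the sign gives 10*(3*s^2 - 25)/(s^2 + 25)^3.

10*(3*s^2 - 25)/(s^2 + 25)^3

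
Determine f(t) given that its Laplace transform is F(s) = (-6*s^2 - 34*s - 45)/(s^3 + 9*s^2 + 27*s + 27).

Factor the denominator: s^3 + 9*s^2 + 27*s + 27 = (s + 3)^3.
Partial fraction decomposition gives [-6/(s + 3)] + [2/(s + 3)^2] + [3/(s + 3)^3].
Invert each term: -6/(s + 3) ↔ -6e^(-3t); 2/(s + 3)^2 ↔ 2t·e^(-3t); 3/(s + 3)^3 ↔ (3/2)t^2·e^(-3t).

f(t) = 3*t^2*exp(-3*t)/2 + 2*t*exp(-3*t) - 6*exp(-3*t)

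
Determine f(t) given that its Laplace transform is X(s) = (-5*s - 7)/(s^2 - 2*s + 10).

f(t) = -4*exp(t)*sin(3*t) - 5*exp(t)*cos(3*t)

Complete the square in the denominator: s^2 - 2*s + 10 = (s - 1)^2 + 3^2.
Split the numerator to match: -5*s - 7 = -5·(s - 1) - 4·3.
Invert each term: -5·(s - 1)/((s - 1)^2 + 9) ↔ -5e^(t)cos(3t); -4·3/((s - 1)^2 + 9) ↔ -4e^(t)sin(3t).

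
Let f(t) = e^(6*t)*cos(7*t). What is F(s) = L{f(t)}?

F(s) = (s - 6)/((s - 6)^2 + 49)

L{cos(7t)} = s/(s^2 + 49).
By the first shifting theorem, multiplying by e^(6t) replaces s with s - 6.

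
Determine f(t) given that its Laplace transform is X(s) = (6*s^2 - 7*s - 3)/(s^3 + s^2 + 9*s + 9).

f(t) = -4*sin(3*t) + 5*cos(3*t) + exp(-t)

Factor the denominator: s^3 + s^2 + 9*s + 9 = (s + 1)*(s^2 + 9).
Partial fraction decomposition gives [1/(s + 1)] + [5*s/(s^2 + 9)] + [-12/(s^2 + 9)].
Invert each term: 1/(s + 1) ↔ e^(-t); 5·s/(s^2 + 9) ↔ 5cos(3t); -4·3/(s^2 + 9) ↔ -4sin(3t).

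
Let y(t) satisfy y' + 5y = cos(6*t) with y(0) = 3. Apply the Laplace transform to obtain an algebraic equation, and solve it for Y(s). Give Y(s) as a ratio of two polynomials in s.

Transform both sides with L{·}.
Using L{y'} = sY - y(0) = sY - 3, the left side becomes (s + 5)Y - (3).
The right side is L{cos(6*t)} = s/(s^2 + 36).
So (s + 5)Y = s/(s^2 + 36) + (3).
Divide through and combine into a single rational function.

Y(s) = (3*s^2 + s + 108)/(s^3 + 5*s^2 + 36*s + 180)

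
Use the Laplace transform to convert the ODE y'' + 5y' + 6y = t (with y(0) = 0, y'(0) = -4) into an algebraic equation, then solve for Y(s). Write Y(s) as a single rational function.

Y(s) = (-4*s^2 + 1)/(s^4 + 5*s^3 + 6*s^2)

Laplace-transform each side.
With L{y''} = s^2 Y - s·y(0) - y'(0) and L{y'} = sY - y(0), with y(0) = 0, y'(0) = -4: the LHS transforms to (s^2 + 5*s + 6)Y - (-4).
The right side is L{t} = s^(-2).
So (s^2 + 5*s + 6)Y = s^(-2) + (-4).
Isolate Y and clear denominators.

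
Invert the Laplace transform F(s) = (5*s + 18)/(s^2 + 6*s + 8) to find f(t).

f(t) = 4*exp(-2*t) + exp(-4*t)

Factor the denominator: s^2 + 6*s + 8 = (s + 2)*(s + 4).
Partial fraction decomposition gives [1/(s + 4)] + [4/(s + 2)].
Invert each term: 1/(s + 4) ↔ e^(-4t); 4/(s + 2) ↔ 4e^(-2t).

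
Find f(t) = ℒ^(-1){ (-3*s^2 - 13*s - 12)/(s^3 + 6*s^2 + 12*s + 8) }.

Factor the denominator: s^3 + 6*s^2 + 12*s + 8 = (s + 2)^3.
Partial fraction decomposition gives [-3/(s + 2)] + [-1/(s + 2)^2] + [2/(s + 2)^3].
Invert each term: -3/(s + 2) ↔ -3e^(-2t); -1/(s + 2)^2 ↔ -t·e^(-2t); 2/(s + 2)^3 ↔ (1)t^2·e^(-2t).

f(t) = t^2*exp(-2*t) - t*exp(-2*t) - 3*exp(-2*t)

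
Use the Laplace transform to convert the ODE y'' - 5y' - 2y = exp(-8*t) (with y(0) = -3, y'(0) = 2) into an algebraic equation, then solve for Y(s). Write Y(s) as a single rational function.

Transform both sides with L{·}.
Using L{y''} = s^2 Y - s·y(0) - y'(0) and L{y'} = sY - y(0), with y(0) = -3, y'(0) = 2, the left side becomes (s^2 - 5*s - 2)Y - (-3*s + 17).
The right side is L{exp(-8*t)} = 1/(s + 8).
So (s^2 - 5*s - 2)Y = 1/(s + 8) + (-3*s + 17).
Solve for Y(s) and write it as one ratio of polynomials.

Y(s) = (-3*s^2 - 7*s + 137)/(s^3 + 3*s^2 - 42*s - 16)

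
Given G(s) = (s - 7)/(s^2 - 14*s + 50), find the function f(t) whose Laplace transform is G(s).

f(t) = exp(7*t)*cos(t)

Rewrite the denominator: s^2 - 14*s + 50 = (s - 7)^2 + 1.
The form in (s - 7) signals a first-shifting-theorem factor e^(7t).
Since L{cos(t)} = s/(s^2 + 1), the inverse is exp(7*t)*cos(t).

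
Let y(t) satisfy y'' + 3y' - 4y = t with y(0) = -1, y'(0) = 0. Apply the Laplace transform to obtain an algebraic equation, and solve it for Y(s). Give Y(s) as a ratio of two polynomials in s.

Apply the Laplace transform to the equation.
Using L{y''} = s^2 Y - s·y(0) - y'(0) and L{y'} = sY - y(0), with y(0) = -1, y'(0) = 0, the left side becomes (s^2 + 3*s - 4)Y - (-s - 3).
The right side is L{t} = s^(-2).
So (s^2 + 3*s - 4)Y = s^(-2) + (-s - 3).
Divide through and combine into a single rational function.

Y(s) = (-s^3 - 3*s^2 + 1)/(s^4 + 3*s^3 - 4*s^2)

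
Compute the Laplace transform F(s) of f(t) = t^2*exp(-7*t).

F(s) = 2/(s + 7)^3

L{e^(-7t)} = 1/(s + 7).
Then apply L{t^2·g(t)} = (-1)^2 d^2/ds^2[G(s)] with G(s) = 1/(s + 7):
differentiating 2 times and applying the sign gives 2/(s + 7)^3.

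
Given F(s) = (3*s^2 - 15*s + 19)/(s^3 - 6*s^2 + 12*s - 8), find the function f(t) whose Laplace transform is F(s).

f(t) = t^2*exp(2*t)/2 - 3*t*exp(2*t) + 3*exp(2*t)

Factor the denominator: s^3 - 6*s^2 + 12*s - 8 = (s - 2)^3.
Partial fraction decomposition gives [3/(s - 2)] + [-3/(s - 2)^2] + [(s - 2)^(-3)].
Invert each term: 3/(s - 2) ↔ 3e^(2t); -3/(s - 2)^2 ↔ -3t·e^(2t); 1/(s - 2)^3 ↔ (1/2)t^2·e^(2t).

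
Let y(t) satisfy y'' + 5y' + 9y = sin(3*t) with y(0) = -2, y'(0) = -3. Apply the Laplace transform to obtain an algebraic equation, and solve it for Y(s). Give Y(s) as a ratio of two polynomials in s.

Apply the Laplace transform to the equation.
Using L{y''} = s^2 Y - s·y(0) - y'(0) and L{y'} = sY - y(0), with y(0) = -2, y'(0) = -3, the left side becomes (s^2 + 5*s + 9)Y - (-2*s - 13).
The right side is L{sin(3*t)} = 3/(s^2 + 9).
So (s^2 + 5*s + 9)Y = 3/(s^2 + 9) + (-2*s - 13).
Divide through and combine into a single rational function.

Y(s) = (-2*s^3 - 13*s^2 - 18*s - 114)/(s^4 + 5*s^3 + 18*s^2 + 45*s + 81)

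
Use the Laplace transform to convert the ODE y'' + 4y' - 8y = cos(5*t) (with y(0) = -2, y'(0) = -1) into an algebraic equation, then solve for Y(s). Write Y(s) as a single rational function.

Y(s) = (-2*s^3 - 9*s^2 - 49*s - 225)/(s^4 + 4*s^3 + 17*s^2 + 100*s - 200)

Laplace-transform each side.
The derivative rules (L{y''} = s^2 Y - s·y(0) - y'(0) and L{y'} = sY - y(0), with y(0) = -2, y'(0) = -1) turn the left side into (s^2 + 4*s - 8)Y - (-2*s - 9).
The right side is L{cos(5*t)} = s/(s^2 + 25).
So (s^2 + 4*s - 8)Y = s/(s^2 + 25) + (-2*s - 9).
Isolate Y and clear denominators.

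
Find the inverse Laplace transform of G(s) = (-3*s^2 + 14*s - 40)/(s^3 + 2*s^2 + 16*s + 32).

3*sin(4*t) + cos(4*t) - 4*exp(-2*t)

Factor the denominator: s^3 + 2*s^2 + 16*s + 32 = (s + 2)*(s^2 + 16).
Partial fraction decomposition gives [-4/(s + 2)] + [s/(s^2 + 16)] + [12/(s^2 + 16)].
Invert each term: -4/(s + 2) ↔ -4e^(-2t); 1·s/(s^2 + 16) ↔ cos(4t); 3·4/(s^2 + 16) ↔ 3sin(4t).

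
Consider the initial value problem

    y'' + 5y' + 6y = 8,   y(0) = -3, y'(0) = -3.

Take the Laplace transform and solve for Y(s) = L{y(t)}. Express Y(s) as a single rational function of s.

Y(s) = (-3*s^2 - 18*s + 8)/(s^3 + 5*s^2 + 6*s)

Laplace-transform each side.
The derivative rules (L{y''} = s^2 Y - s·y(0) - y'(0) and L{y'} = sY - y(0), with y(0) = -3, y'(0) = -3) turn the left side into (s^2 + 5*s + 6)Y - (-3*s - 18).
The right side is L{8} = 8/s.
So (s^2 + 5*s + 6)Y = 8/s + (-3*s - 18).
Isolate Y and clear denominators.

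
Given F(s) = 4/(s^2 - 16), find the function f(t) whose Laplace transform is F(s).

f(t) = sinh(4*t)

Since L{sinh(4t)} = 4/(s^2 - 16), the inverse is sinh(4*t).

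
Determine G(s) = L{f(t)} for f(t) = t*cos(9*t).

L{cos(9t)} = s/(s^2 + 81).
Then apply L{t·g(t)} = -d/ds[H(s)] with H(s) = s/(s^2 + 81):
differentiating 1 time and applying the sign gives (s - 9)*(s + 9)/(s^2 + 81)^2.

G(s) = (s - 9)*(s + 9)/(s^2 + 81)^2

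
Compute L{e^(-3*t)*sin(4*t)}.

4/((s + 3)^2 + 16)

L{sin(4t)} = 4/(s^2 + 16).
By the first shifting theorem, multiplying by e^(-3t) replaces s with s + 3.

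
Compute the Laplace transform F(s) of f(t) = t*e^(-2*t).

L{e^(-2t)} = 1/(s + 2).
Then apply L{t·g(t)} = -d/ds[G(s)] with G(s) = 1/(s + 2):
differentiating 1 time and applying the sign gives (s + 2)^(-2).

F(s) = (s + 2)^(-2)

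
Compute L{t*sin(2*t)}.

L{sin(2t)} = 2/(s^2 + 4).
Then apply L{t·g(t)} = -d/ds[G(s)] with G(s) = 2/(s^2 + 4):
differentiating 1 time and applying the sign gives 4*s/(s^2 + 4)^2.

4*s/(s^2 + 4)^2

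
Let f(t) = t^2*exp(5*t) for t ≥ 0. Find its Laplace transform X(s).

X(s) = 2/(s - 5)^3

L{e^(5t)} = 1/(s - 5).
Then apply L{t^2·g(t)} = (-1)^2 d^2/ds^2[G(s)] with G(s) = 1/(s - 5):
differentiating 2 times and applying the sign gives 2/(s - 5)^3.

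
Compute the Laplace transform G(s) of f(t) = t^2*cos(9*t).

G(s) = 2*s*(s^2 - 243)/(s^2 + 81)^3

L{cos(9t)} = s/(s^2 + 81).
Then apply L{t^2·g(t)} = (-1)^2 d^2/ds^2[H(s)] with H(s) = s/(s^2 + 81):
differentiating 2 times and applying the sign gives 2*s*(s^2 - 243)/(s^2 + 81)^3.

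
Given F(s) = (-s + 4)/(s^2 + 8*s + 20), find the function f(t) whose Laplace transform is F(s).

f(t) = 4*exp(-4*t)*sin(2*t) - exp(-4*t)*cos(2*t)

Complete the square in the denominator: s^2 + 8*s + 20 = (s + 4)^2 + 2^2.
Split the numerator to match: -s + 4 = -1·(s + 4) + 4·2.
Invert each term: -1·(s + 4)/((s + 4)^2 + 4) ↔ -e^(-4t)cos(2t); 4·2/((s + 4)^2 + 4) ↔ 4e^(-4t)sin(2t).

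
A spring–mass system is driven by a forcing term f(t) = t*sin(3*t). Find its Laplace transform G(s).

G(s) = 6*s/(s^2 + 9)^2

L{sin(3t)} = 3/(s^2 + 9).
Then apply L{t·g(t)} = -d/ds[H(s)] with H(s) = 3/(s^2 + 9):
differentiating 1 time and applying the sign gives 6*s/(s^2 + 9)^2.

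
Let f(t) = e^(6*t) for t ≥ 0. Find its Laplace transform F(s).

F(s) = 1/(s - 6)

L{e^(6t)} = 1/(s - 6).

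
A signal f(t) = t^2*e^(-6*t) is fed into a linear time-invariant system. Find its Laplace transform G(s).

L{e^(-6t)} = 1/(s + 6).
Then apply L{t^2·g(t)} = (-1)^2 d^2/ds^2[H(s)] with H(s) = 1/(s + 6):
differentiating 2 times and applying the sign gives 2/(s + 6)^3.

G(s) = 2/(s + 6)^3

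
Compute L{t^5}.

120/s^6

L{t^5} = 5!/s^6 = 120/s^6.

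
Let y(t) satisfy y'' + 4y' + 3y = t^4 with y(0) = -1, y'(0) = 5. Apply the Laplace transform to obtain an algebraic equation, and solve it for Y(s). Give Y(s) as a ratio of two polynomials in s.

Laplace-transform each side.
Using L{y''} = s^2 Y - s·y(0) - y'(0) and L{y'} = sY - y(0), with y(0) = -1, y'(0) = 5, the left side becomes (s^2 + 4*s + 3)Y - (-s + 1).
The right side is L{t^4} = 24/s^5.
So (s^2 + 4*s + 3)Y = 24/s^5 + (-s + 1).
Divide through and combine into a single rational function.

Y(s) = (-s^6 + s^5 + 24)/(s^7 + 4*s^6 + 3*s^5)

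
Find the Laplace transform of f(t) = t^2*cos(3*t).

2*s*(s^2 - 27)/(s^2 + 9)^3

L{cos(3t)} = s/(s^2 + 9).
Then apply L{t^2·g(t)} = (-1)^2 d^2/ds^2[G(s)] with G(s) = s/(s^2 + 9):
differentiating 2 times and applying the sign gives 2*s*(s^2 - 27)/(s^2 + 9)^3.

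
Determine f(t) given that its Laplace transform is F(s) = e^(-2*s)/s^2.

f(t) = Heaviside(t - 2)*(t - 2)

The factor e^(-2s) signals a time shift by c = 2 (second shifting theorem).
L{t} = 1!/s^2 = 1/s^2, so L^-1{s^(-2)} = t.
Hence the inverse is u(t - 2) times that function evaluated at t - 2.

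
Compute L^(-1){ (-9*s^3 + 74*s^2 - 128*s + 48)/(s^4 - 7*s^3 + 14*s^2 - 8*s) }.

6*exp(4*t) - 4*exp(2*t) - 5*exp(t) - 6

Factor the denominator: s^4 - 7*s^3 + 14*s^2 - 8*s = s*(s - 4)*(s - 2)*(s - 1).
Partial fraction decomposition gives [-4/(s - 2)] + [-6/s] + [-5/(s - 1)] + [6/(s - 4)].
Invert each term: -4/(s - 2) ↔ -4e^(2t); -6/(s - 0) ↔ -6e^(0t); -5/(s - 1) ↔ -5e^(t); 6/(s - 4) ↔ 6e^(4t).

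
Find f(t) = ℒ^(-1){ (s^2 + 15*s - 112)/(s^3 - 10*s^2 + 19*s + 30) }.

Factor the denominator: s^3 - 10*s^2 + 19*s + 30 = (s - 6)*(s - 5)*(s + 1).
Partial fraction decomposition gives [2/(s - 5)] + [-3/(s + 1)] + [2/(s - 6)].
Invert each term: 2/(s - 5) ↔ 2e^(5t); -3/(s + 1) ↔ -3e^(-t); 2/(s - 6) ↔ 2e^(6t).

f(t) = 2*exp(6*t) + 2*exp(5*t) - 3*exp(-t)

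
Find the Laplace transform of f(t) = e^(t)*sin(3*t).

3/((s - 1)^2 + 9)

L{sin(3t)} = 3/(s^2 + 9).
By the first shifting theorem, multiplying by e^(t) replaces s with s - 1.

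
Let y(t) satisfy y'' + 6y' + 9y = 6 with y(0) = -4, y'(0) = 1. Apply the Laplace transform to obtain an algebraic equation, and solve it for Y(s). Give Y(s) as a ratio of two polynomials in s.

Take the Laplace transform of both sides.
The derivative rules (L{y''} = s^2 Y - s·y(0) - y'(0) and L{y'} = sY - y(0), with y(0) = -4, y'(0) = 1) turn the left side into (s^2 + 6*s + 9)Y - (-4*s - 23).
The right side is L{6} = 6/s.
So (s^2 + 6*s + 9)Y = 6/s + (-4*s - 23).
Divide through and combine into a single rational function.

Y(s) = (-4*s^2 - 23*s + 6)/(s^3 + 6*s^2 + 9*s)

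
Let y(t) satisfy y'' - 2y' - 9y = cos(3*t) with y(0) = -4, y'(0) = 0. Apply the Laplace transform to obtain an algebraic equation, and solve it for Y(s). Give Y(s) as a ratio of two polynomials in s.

Y(s) = (-4*s^3 + 8*s^2 - 35*s + 72)/(s^4 - 2*s^3 - 18*s - 81)

Apply the Laplace transform to the equation.
With L{y''} = s^2 Y - s·y(0) - y'(0) and L{y'} = sY - y(0), with y(0) = -4, y'(0) = 0: the LHS transforms to (s^2 - 2*s - 9)Y - (-4*s + 8).
The right side is L{cos(3*t)} = s/(s^2 + 9).
So (s^2 - 2*s - 9)Y = s/(s^2 + 9) + (-4*s + 8).
Solve for Y(s) and write it as one ratio of polynomials.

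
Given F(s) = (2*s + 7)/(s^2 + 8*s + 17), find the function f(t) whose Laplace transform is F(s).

f(t) = -exp(-4*t)*sin(t) + 2*exp(-4*t)*cos(t)

Complete the square in the denominator: s^2 + 8*s + 17 = (s + 4)^2 + 1^2.
Split the numerator to match: 2*s + 7 = 2·(s + 4) - 1·1.
Invert each term: 2·(s + 4)/((s + 4)^2 + 1) ↔ 2e^(-4t)cos(t); -1·1/((s + 4)^2 + 1) ↔ -e^(-4t)sin(t).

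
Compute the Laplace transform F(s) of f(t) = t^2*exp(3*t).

F(s) = 2/(s - 3)^3

L{e^(3t)} = 1/(s - 3).
Then apply L{t^2·g(t)} = (-1)^2 d^2/ds^2[G(s)] with G(s) = 1/(s - 3):
differentiating 2 times and applying the sign gives 2/(s - 3)^3.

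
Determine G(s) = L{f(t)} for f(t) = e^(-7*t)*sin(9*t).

G(s) = 9/((s + 7)^2 + 81)

L{sin(9t)} = 9/(s^2 + 81).
By the first shifting theorem, multiplying by e^(-7t) replaces s with s + 7.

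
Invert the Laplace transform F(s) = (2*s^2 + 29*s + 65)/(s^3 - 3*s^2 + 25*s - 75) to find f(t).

Factor the denominator: s^3 - 3*s^2 + 25*s - 75 = (s - 3)*(s^2 + 25).
Partial fraction decomposition gives [5/(s - 3)] + [-3*s/(s^2 + 25)] + [20/(s^2 + 25)].
Invert each term: 5/(s - 3) ↔ 5e^(3t); -3·s/(s^2 + 25) ↔ -3cos(5t); 4·5/(s^2 + 25) ↔ 4sin(5t).

f(t) = 5*exp(3*t) + 4*sin(5*t) - 3*cos(5*t)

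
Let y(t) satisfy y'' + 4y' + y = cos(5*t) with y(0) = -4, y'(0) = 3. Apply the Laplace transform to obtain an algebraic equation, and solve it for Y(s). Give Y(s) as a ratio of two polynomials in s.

Y(s) = (-4*s^3 - 13*s^2 - 99*s - 325)/(s^4 + 4*s^3 + 26*s^2 + 100*s + 25)

Transform both sides with L{·}.
With L{y''} = s^2 Y - s·y(0) - y'(0) and L{y'} = sY - y(0), with y(0) = -4, y'(0) = 3: the LHS transforms to (s^2 + 4*s + 1)Y - (-4*s - 13).
The right side is L{cos(5*t)} = s/(s^2 + 25).
So (s^2 + 4*s + 1)Y = s/(s^2 + 25) + (-4*s - 13).
Divide through and combine into a single rational function.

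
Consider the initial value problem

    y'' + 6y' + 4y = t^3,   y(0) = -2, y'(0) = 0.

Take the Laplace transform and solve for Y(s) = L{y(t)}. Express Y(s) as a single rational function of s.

Transform both sides with L{·}.
Using L{y''} = s^2 Y - s·y(0) - y'(0) and L{y'} = sY - y(0), with y(0) = -2, y'(0) = 0, the left side becomes (s^2 + 6*s + 4)Y - (-2*s - 12).
The right side is L{t^3} = 6/s^4.
So (s^2 + 6*s + 4)Y = 6/s^4 + (-2*s - 12).
Isolate Y and clear denominators.

Y(s) = (-2*s^5 - 12*s^4 + 6)/(s^6 + 6*s^5 + 4*s^4)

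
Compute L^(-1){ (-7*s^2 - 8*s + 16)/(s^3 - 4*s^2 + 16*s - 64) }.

-4*exp(4*t) - 5*sin(4*t) - 3*cos(4*t)

Factor the denominator: s^3 - 4*s^2 + 16*s - 64 = (s - 4)*(s^2 + 16).
Partial fraction decomposition gives [-4/(s - 4)] + [-3*s/(s^2 + 16)] + [-20/(s^2 + 16)].
Invert each term: -4/(s - 4) ↔ -4e^(4t); -3·s/(s^2 + 16) ↔ -3cos(4t); -5·4/(s^2 + 16) ↔ -5sin(4t).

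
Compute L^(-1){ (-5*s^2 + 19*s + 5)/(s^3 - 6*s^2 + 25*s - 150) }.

-exp(6*t) - sin(5*t) - 4*cos(5*t)

Factor the denominator: s^3 - 6*s^2 + 25*s - 150 = (s - 6)*(s^2 + 25).
Partial fraction decomposition gives [-1/(s - 6)] + [-4*s/(s^2 + 25)] + [-5/(s^2 + 25)].
Invert each term: -1/(s - 6) ↔ -e^(6t); -4·s/(s^2 + 25) ↔ -4cos(5t); -1·5/(s^2 + 25) ↔ -sin(5t).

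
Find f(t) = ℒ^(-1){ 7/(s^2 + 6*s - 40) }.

Rewrite the denominator: s^2 + 6*s - 40 = (s + 3)^2 - 49.
The form in (s + 3) signals a first-shifting-theorem factor e^(-3t).
Since L{sinh(7t)} = 7/(s^2 - 49), the inverse is e^(-3*t)*sinh(7*t).

f(t) = exp(-3*t)*sinh(7*t)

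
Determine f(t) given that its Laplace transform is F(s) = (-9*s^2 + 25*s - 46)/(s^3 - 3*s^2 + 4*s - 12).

f(t) = -4*exp(3*t) + 5*sin(2*t) - 5*cos(2*t)

Factor the denominator: s^3 - 3*s^2 + 4*s - 12 = (s - 3)*(s^2 + 4).
Partial fraction decomposition gives [-4/(s - 3)] + [-5*s/(s^2 + 4)] + [10/(s^2 + 4)].
Invert each term: -4/(s - 3) ↔ -4e^(3t); -5·s/(s^2 + 4) ↔ -5cos(2t); 5·2/(s^2 + 4) ↔ 5sin(2t).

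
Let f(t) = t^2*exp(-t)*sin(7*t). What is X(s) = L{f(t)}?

L{sin(7t)} = 7/(s^2 + 49).
Multiplying by e^(-t) shifts s → s + 1, so L{exp(-t)*sin(7*t)} = 7/((s + 1)^2 + 49).
Then apply L{t^2·g(t)} = (-1)^2 d^2/ds^2[G(s)] with G(s) = 7/((s + 1)^2 + 49):
differentiating 2 times and applying the sign gives 14*(3*s^2 + 6*s - 46)/(s^2 + 2*s + 50)^3.

X(s) = 14*(3*s^2 + 6*s - 46)/(s^2 + 2*s + 50)^3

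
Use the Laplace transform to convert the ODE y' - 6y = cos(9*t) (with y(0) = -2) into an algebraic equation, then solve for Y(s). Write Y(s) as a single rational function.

Take the Laplace transform of both sides.
With L{y'} = sY - y(0) = sY - (-2): the LHS transforms to (s - 6)Y - (-2).
The right side is L{cos(9*t)} = s/(s^2 + 81).
So (s - 6)Y = s/(s^2 + 81) + (-2).
Isolate Y and clear denominators.

Y(s) = (-2*s^2 + s - 162)/(s^3 - 6*s^2 + 81*s - 486)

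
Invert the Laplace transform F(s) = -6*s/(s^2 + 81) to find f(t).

Since L{cos(9t)} = s/(s^2 + 81), the inverse is cos(9*t), scaled by -6.

f(t) = -6*cos(9*t)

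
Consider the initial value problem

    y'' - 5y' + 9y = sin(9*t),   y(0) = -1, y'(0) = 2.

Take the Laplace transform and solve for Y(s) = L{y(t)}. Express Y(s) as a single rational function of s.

Take the Laplace transform of both sides.
The derivative rules (L{y''} = s^2 Y - s·y(0) - y'(0) and L{y'} = sY - y(0), with y(0) = -1, y'(0) = 2) turn the left side into (s^2 - 5*s + 9)Y - (-s + 7).
The right side is L{sin(9*t)} = 9/(s^2 + 81).
So (s^2 - 5*s + 9)Y = 9/(s^2 + 81) + (-s + 7).
Divide through and combine into a single rational function.

Y(s) = (-s^3 + 7*s^2 - 81*s + 576)/(s^4 - 5*s^3 + 90*s^2 - 405*s + 729)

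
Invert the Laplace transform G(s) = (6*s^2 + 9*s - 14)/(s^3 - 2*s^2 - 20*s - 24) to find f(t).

Factor the denominator: s^3 - 2*s^2 - 20*s - 24 = (s - 6)*(s + 2)^2.
Partial fraction decomposition gives [2/(s + 2)] + [(s + 2)^(-2)] + [4/(s - 6)].
Invert each term: 2/(s + 2) ↔ 2e^(-2t); 1/(s + 2)^2 ↔ t·e^(-2t); 4/(s - 6) ↔ 4e^(6t).

f(t) = t*exp(-2*t) + 4*exp(6*t) + 2*exp(-2*t)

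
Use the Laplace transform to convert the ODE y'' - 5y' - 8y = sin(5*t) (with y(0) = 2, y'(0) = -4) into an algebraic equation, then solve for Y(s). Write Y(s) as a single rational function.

Take the Laplace transform of both sides.
With L{y''} = s^2 Y - s·y(0) - y'(0) and L{y'} = sY - y(0), with y(0) = 2, y'(0) = -4: the LHS transforms to (s^2 - 5*s - 8)Y - (2*s - 14).
The right side is L{sin(5*t)} = 5/(s^2 + 25).
So (s^2 - 5*s - 8)Y = 5/(s^2 + 25) + (2*s - 14).
Isolate Y and clear denominators.

Y(s) = (2*s^3 - 14*s^2 + 50*s - 345)/(s^4 - 5*s^3 + 17*s^2 - 125*s - 200)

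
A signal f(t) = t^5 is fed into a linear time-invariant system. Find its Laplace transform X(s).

L{t^5} = 5!/s^6 = 120/s^6.

X(s) = 120/s^6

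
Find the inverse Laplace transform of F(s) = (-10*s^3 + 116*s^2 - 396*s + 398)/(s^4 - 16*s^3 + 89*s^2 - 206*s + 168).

Factor the denominator: s^4 - 16*s^3 + 89*s^2 - 206*s + 168 = (s - 7)*(s - 4)*(s - 3)*(s - 2).
Partial fraction decomposition gives [-2/(s - 7)] + [1/(s - 2)] + [-4/(s - 3)] + [-5/(s - 4)].
Invert each term: -2/(s - 7) ↔ -2e^(7t); 1/(s - 2) ↔ e^(2t); -4/(s - 3) ↔ -4e^(3t); -5/(s - 4) ↔ -5e^(4t).

-2*exp(7*t) - 5*exp(4*t) - 4*exp(3*t) + exp(2*t)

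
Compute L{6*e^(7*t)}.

L{6} = 6/s.
By the first shifting theorem, multiplying by e^(7t) replaces s with s - 7.

6/(s - 7)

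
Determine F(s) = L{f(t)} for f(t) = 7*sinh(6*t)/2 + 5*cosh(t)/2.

The transform is linear, so treat each term independently.
(7/2)·[L{sinh(6t)} = 6/(s^2 - 36)]; (5/2)·[L{cosh(t)} = s/(s^2 - 1)].

F(s) = 5*s/(2*(s^2 - 1)) + 21/(s^2 - 36)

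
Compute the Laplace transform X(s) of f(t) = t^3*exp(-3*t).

X(s) = 6/(s + 3)^4

L{t^3} = 3!/s^4 = 6/s^4.
By the first shifting theorem, multiplying by e^(-3t) replaces s with s + 3.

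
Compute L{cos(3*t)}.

s/(s^2 + 9)

L{cos(3t)} = s/(s^2 + 9).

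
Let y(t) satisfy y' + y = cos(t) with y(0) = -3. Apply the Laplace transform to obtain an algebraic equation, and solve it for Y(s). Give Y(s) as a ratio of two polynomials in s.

Take the Laplace transform of both sides.
The derivative rules (L{y'} = sY - y(0) = sY - (-3)) turn the left side into (s + 1)Y - (-3).
The right side is L{cos(t)} = s/(s^2 + 1).
So (s + 1)Y = s/(s^2 + 1) + (-3).
Solve for Y(s) and write it as one ratio of polynomials.

Y(s) = (-3*s^2 + s - 3)/(s^3 + s^2 + s + 1)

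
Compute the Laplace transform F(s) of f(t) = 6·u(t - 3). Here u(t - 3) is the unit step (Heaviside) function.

F(s) = 6*exp(-3*s)/s

By the second shifting theorem, L{u(t - c)·g(t - c)} = e^(-cs)·G(s) with c = 3 and G(s) = L{g(t)}.
L{6} = 6/s.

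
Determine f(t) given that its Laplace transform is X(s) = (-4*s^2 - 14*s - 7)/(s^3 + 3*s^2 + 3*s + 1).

f(t) = 3*t^2*exp(-t)/2 - 6*t*exp(-t) - 4*exp(-t)

Factor the denominator: s^3 + 3*s^2 + 3*s + 1 = (s + 1)^3.
Partial fraction decomposition gives [-4/(s + 1)] + [-6/(s + 1)^2] + [3/(s + 1)^3].
Invert each term: -4/(s + 1) ↔ -4e^(-t); -6/(s + 1)^2 ↔ -6t·e^(-t); 3/(s + 1)^3 ↔ (3/2)t^2·e^(-t).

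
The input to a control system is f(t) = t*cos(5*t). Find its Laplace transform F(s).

F(s) = (s - 5)*(s + 5)/(s^2 + 25)^2

L{cos(5t)} = s/(s^2 + 25).
Then apply L{t·g(t)} = -d/ds[G(s)] with G(s) = s/(s^2 + 25):
differentiating 1 time and applying the sign gives (s - 5)*(s + 5)/(s^2 + 25)^2.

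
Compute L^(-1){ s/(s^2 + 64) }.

Since L{cos(8t)} = s/(s^2 + 64), the inverse is cos(8*t).

cos(8*t)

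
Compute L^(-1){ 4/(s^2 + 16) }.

Since L{sin(4t)} = 4/(s^2 + 16), the inverse is sin(4*t).

sin(4*t)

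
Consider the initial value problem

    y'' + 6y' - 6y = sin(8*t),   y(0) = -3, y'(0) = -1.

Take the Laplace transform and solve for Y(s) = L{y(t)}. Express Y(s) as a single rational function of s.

Transform both sides with L{·}.
Using L{y''} = s^2 Y - s·y(0) - y'(0) and L{y'} = sY - y(0), with y(0) = -3, y'(0) = -1, the left side becomes (s^2 + 6*s - 6)Y - (-3*s - 19).
The right side is L{sin(8*t)} = 8/(s^2 + 64).
So (s^2 + 6*s - 6)Y = 8/(s^2 + 64) + (-3*s - 19).
Solve for Y(s) and write it as one ratio of polynomials.

Y(s) = (-3*s^3 - 19*s^2 - 192*s - 1208)/(s^4 + 6*s^3 + 58*s^2 + 384*s - 384)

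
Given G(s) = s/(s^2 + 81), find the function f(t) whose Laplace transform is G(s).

Since L{cos(9t)} = s/(s^2 + 81), the inverse is cos(9*t).

f(t) = cos(9*t)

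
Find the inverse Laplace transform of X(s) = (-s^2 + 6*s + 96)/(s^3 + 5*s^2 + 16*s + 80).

4*sin(4*t) - 2*cos(4*t) + exp(-5*t)

Factor the denominator: s^3 + 5*s^2 + 16*s + 80 = (s + 5)*(s^2 + 16).
Partial fraction decomposition gives [1/(s + 5)] + [-2*s/(s^2 + 16)] + [16/(s^2 + 16)].
Invert each term: 1/(s + 5) ↔ e^(-5t); -2·s/(s^2 + 16) ↔ -2cos(4t); 4·4/(s^2 + 16) ↔ 4sin(4t).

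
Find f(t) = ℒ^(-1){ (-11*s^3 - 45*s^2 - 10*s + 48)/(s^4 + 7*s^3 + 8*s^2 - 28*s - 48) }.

Factor the denominator: s^4 + 7*s^3 + 8*s^2 - 28*s - 48 = (s - 2)*(s + 2)*(s + 3)*(s + 4).
Partial fraction decomposition gives [-6/(s + 3)] + [-2/(s - 2)] + [3/(s + 2)] + [-6/(s + 4)].
Invert each term: -6/(s + 3) ↔ -6e^(-3t); -2/(s - 2) ↔ -2e^(2t); 3/(s + 2) ↔ 3e^(-2t); -6/(s + 4) ↔ -6e^(-4t).

f(t) = -2*exp(2*t) + 3*exp(-2*t) - 6*exp(-3*t) - 6*exp(-4*t)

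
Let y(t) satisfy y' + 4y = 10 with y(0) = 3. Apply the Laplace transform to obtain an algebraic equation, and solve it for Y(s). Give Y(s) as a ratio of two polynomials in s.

Take the Laplace transform of both sides.
With L{y'} = sY - y(0) = sY - 3: the LHS transforms to (s + 4)Y - (3).
The right side is L{10} = 10/s.
So (s + 4)Y = 10/s + (3).
Divide through and combine into a single rational function.

Y(s) = (3*s + 10)/(s^2 + 4*s)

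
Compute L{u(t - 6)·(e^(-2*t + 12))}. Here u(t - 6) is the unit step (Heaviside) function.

exp(-6*s)/(s + 2)

By the second shifting theorem, L{u(t - c)·g(t - c)} = e^(-cs)·H(s) with c = 6 and H(s) = L{g(t)}.
L{e^(-2t)} = 1/(s + 2).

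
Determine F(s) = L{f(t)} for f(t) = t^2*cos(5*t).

F(s) = 2*s*(s^2 - 75)/(s^2 + 25)^3

L{cos(5t)} = s/(s^2 + 25).
Then apply L{t^2·g(t)} = (-1)^2 d^2/ds^2[G(s)] with G(s) = s/(s^2 + 25):
differentiating 2 times and applying the sign gives 2*s*(s^2 - 75)/(s^2 + 25)^3.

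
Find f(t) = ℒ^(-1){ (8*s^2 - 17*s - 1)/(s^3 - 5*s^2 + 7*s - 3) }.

Factor the denominator: s^3 - 5*s^2 + 7*s - 3 = (s - 3)*(s - 1)^2.
Partial fraction decomposition gives [3/(s - 1)] + [5/(s - 1)^2] + [5/(s - 3)].
Invert each term: 3/(s - 1) ↔ 3e^(t); 5/(s - 1)^2 ↔ 5t·e^(t); 5/(s - 3) ↔ 5e^(3t).

f(t) = 5*t*exp(t) + 5*exp(3*t) + 3*exp(t)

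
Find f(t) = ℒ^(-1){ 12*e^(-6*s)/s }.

The factor e^(-6s) signals a time shift by c = 6 (second shifting theorem).
L{12} = 12/s, so L^-1{12/s} = 12.
Hence the inverse is u(t - 6) times that function evaluated at t - 6.

f(t) = Heaviside(t - 6)*(12)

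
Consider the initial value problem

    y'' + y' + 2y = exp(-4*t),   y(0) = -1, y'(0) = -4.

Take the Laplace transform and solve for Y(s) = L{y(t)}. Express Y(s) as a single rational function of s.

Transform both sides with L{·}.
With L{y''} = s^2 Y - s·y(0) - y'(0) and L{y'} = sY - y(0), with y(0) = -1, y'(0) = -4: the LHS transforms to (s^2 + s + 2)Y - (-s - 5).
The right side is L{exp(-4*t)} = 1/(s + 4).
So (s^2 + s + 2)Y = 1/(s + 4) + (-s - 5).
Isolate Y and clear denominators.

Y(s) = (-s^2 - 9*s - 19)/(s^3 + 5*s^2 + 6*s + 8)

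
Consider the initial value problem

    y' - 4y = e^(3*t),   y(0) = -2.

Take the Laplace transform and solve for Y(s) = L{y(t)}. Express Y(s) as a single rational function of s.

Apply the Laplace transform to the equation.
With L{y'} = sY - y(0) = sY - (-2): the LHS transforms to (s - 4)Y - (-2).
The right side is L{e^(3*t)} = 1/(s - 3).
So (s - 4)Y = 1/(s - 3) + (-2).
Solve for Y(s) and write it as one ratio of polynomials.

Y(s) = (-2*s + 7)/(s^2 - 7*s + 12)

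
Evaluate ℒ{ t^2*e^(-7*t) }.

2/(s + 7)^3

L{e^(-7t)} = 1/(s + 7).
Then apply L{t^2·g(t)} = (-1)^2 d^2/ds^2[H(s)] with H(s) = 1/(s + 7):
differentiating 2 times and applying the sign gives 2/(s + 7)^3.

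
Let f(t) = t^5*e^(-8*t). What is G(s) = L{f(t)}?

G(s) = 120/(s + 8)^6

L{t^5} = 5!/s^6 = 120/s^6.
By the first shifting theorem, multiplying by e^(-8t) replaces s with s + 8.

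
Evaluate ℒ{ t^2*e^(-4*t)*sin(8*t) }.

16*(3*s^2 + 24*s - 16)/(s^2 + 8*s + 80)^3

L{sin(8t)} = 8/(s^2 + 64).
Multiplying by e^(-4t) shifts s → s + 4, so L{e^(-4*t)*sin(8*t)} = 8/((s + 4)^2 + 64).
Then apply L{t^2·g(t)} = (-1)^2 d^2/ds^2[G(s)] with G(s) = 8/((s + 4)^2 + 64):
differentiating 2 times and applying the sign gives 16*(3*s^2 + 24*s - 16)/(s^2 + 8*s + 80)^3.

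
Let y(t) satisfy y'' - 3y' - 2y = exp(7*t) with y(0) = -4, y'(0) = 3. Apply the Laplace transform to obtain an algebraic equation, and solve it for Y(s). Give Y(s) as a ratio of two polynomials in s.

Y(s) = (-4*s^2 + 43*s - 104)/(s^3 - 10*s^2 + 19*s + 14)

Take the Laplace transform of both sides.
The derivative rules (L{y''} = s^2 Y - s·y(0) - y'(0) and L{y'} = sY - y(0), with y(0) = -4, y'(0) = 3) turn the left side into (s^2 - 3*s - 2)Y - (-4*s + 15).
The right side is L{exp(7*t)} = 1/(s - 7).
So (s^2 - 3*s - 2)Y = 1/(s - 7) + (-4*s + 15).
Isolate Y and clear denominators.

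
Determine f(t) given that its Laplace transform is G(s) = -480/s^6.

f(t) = -4*t^5

Since L{t^5} = 5!/s^6 = 120/s^6, the inverse is t^5, scaled by -4.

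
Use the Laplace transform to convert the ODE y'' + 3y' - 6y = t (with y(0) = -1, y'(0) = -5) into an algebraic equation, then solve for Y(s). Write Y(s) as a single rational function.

Y(s) = (-s^3 - 8*s^2 + 1)/(s^4 + 3*s^3 - 6*s^2)

Apply the Laplace transform to the equation.
Using L{y''} = s^2 Y - s·y(0) - y'(0) and L{y'} = sY - y(0), with y(0) = -1, y'(0) = -5, the left side becomes (s^2 + 3*s - 6)Y - (-s - 8).
The right side is L{t} = s^(-2).
So (s^2 + 3*s - 6)Y = s^(-2) + (-s - 8).
Isolate Y and clear denominators.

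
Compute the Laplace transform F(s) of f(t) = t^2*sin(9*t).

L{sin(9t)} = 9/(s^2 + 81).
Then apply L{t^2·g(t)} = (-1)^2 d^2/ds^2[G(s)] with G(s) = 9/(s^2 + 81):
differentiating 2 times and applying the sign gives 54*(s^2 - 27)/(s^2 + 81)^3.

F(s) = 54*(s^2 - 27)/(s^2 + 81)^3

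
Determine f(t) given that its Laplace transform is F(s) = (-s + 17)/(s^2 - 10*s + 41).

Complete the square in the denominator: s^2 - 10*s + 41 = (s - 5)^2 + 4^2.
Split the numerator to match: -s + 17 = -1·(s - 5) + 3·4.
Invert each term: -1·(s - 5)/((s - 5)^2 + 16) ↔ -e^(5t)cos(4t); 3·4/((s - 5)^2 + 16) ↔ 3e^(5t)sin(4t).

f(t) = 3*exp(5*t)*sin(4*t) - exp(5*t)*cos(4*t)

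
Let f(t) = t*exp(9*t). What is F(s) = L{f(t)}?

L{e^(9t)} = 1/(s - 9).
Then apply L{t·g(t)} = -d/ds[G(s)] with G(s) = 1/(s - 9):
differentiating 1 time and applying the sign gives (s - 9)^(-2).

F(s) = (s - 9)^(-2)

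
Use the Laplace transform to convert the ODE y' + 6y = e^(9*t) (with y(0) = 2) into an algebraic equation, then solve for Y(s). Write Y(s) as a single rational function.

Y(s) = (2*s - 17)/(s^2 - 3*s - 54)

Apply the Laplace transform to the equation.
Using L{y'} = sY - y(0) = sY - 2, the left side becomes (s + 6)Y - (2).
The right side is L{e^(9*t)} = 1/(s - 9).
So (s + 6)Y = 1/(s - 9) + (2).
Divide through and combine into a single rational function.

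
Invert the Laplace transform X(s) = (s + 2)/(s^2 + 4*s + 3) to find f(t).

Rewrite the denominator: s^2 + 4*s + 3 = (s + 2)^2 - 1.
The form in (s + 2) signals a first-shifting-theorem factor e^(-2t).
Since L{cosh(t)} = s/(s^2 - 1), the inverse is e^(-2*t)*cosh(t).

f(t) = exp(-2*t)*cosh(t)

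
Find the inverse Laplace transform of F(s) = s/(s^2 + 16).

Since L{cos(4t)} = s/(s^2 + 16), the inverse is cos(4*t).

cos(4*t)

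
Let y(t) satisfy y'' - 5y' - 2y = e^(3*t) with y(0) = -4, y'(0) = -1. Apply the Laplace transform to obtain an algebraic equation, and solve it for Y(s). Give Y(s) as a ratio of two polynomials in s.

Laplace-transform each side.
Using L{y''} = s^2 Y - s·y(0) - y'(0) and L{y'} = sY - y(0), with y(0) = -4, y'(0) = -1, the left side becomes (s^2 - 5*s - 2)Y - (-4*s + 19).
The right side is L{e^(3*t)} = 1/(s - 3).
So (s^2 - 5*s - 2)Y = 1/(s - 3) + (-4*s + 19).
Divide through and combine into a single rational function.

Y(s) = (-4*s^2 + 31*s - 56)/(s^3 - 8*s^2 + 13*s + 6)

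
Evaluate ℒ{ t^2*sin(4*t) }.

L{sin(4t)} = 4/(s^2 + 16).
Then apply L{t^2·g(t)} = (-1)^2 d^2/ds^2[G(s)] with G(s) = 4/(s^2 + 16):
differentiating 2 times and applying the sign gives 8*(3*s^2 - 16)/(s^2 + 16)^3.

8*(3*s^2 - 16)/(s^2 + 16)^3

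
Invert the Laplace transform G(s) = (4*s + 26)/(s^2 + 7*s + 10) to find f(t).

Factor the denominator: s^2 + 7*s + 10 = (s + 2)*(s + 5).
Partial fraction decomposition gives [6/(s + 2)] + [-2/(s + 5)].
Invert each term: 6/(s + 2) ↔ 6e^(-2t); -2/(s + 5) ↔ -2e^(-5t).

f(t) = 6*exp(-2*t) - 2*exp(-5*t)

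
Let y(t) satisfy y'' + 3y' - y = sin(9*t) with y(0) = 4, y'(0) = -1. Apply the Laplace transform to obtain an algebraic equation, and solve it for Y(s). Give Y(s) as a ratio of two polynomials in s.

Take the Laplace transform of both sides.
The derivative rules (L{y''} = s^2 Y - s·y(0) - y'(0) and L{y'} = sY - y(0), with y(0) = 4, y'(0) = -1) turn the left side into (s^2 + 3*s - 1)Y - (4*s + 11).
The right side is L{sin(9*t)} = 9/(s^2 + 81).
So (s^2 + 3*s - 1)Y = 9/(s^2 + 81) + (4*s + 11).
Solve for Y(s) and write it as one ratio of polynomials.

Y(s) = (4*s^3 + 11*s^2 + 324*s + 900)/(s^4 + 3*s^3 + 80*s^2 + 243*s - 81)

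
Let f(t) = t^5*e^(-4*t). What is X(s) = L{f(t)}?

X(s) = 120/(s + 4)^6

L{t^5} = 5!/s^6 = 120/s^6.
By the first shifting theorem, multiplying by e^(-4t) replaces s with s + 4.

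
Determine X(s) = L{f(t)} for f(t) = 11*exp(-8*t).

L{11} = 11/s.
By the first shifting theorem, multiplying by e^(-8t) replaces s with s + 8.

X(s) = 11/(s + 8)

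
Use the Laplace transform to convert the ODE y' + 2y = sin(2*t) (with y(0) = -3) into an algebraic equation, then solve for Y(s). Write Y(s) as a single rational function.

Transform both sides with L{·}.
Using L{y'} = sY - y(0) = sY - (-3), the left side becomes (s + 2)Y - (-3).
The right side is L{sin(2*t)} = 2/(s^2 + 4).
So (s + 2)Y = 2/(s^2 + 4) + (-3).
Divide through and combine into a single rational function.

Y(s) = (-3*s^2 - 10)/(s^3 + 2*s^2 + 4*s + 8)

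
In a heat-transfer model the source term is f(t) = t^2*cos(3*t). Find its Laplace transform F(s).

F(s) = 2*s*(s^2 - 27)/(s^2 + 9)^3

L{cos(3t)} = s/(s^2 + 9).
Then apply L{t^2·g(t)} = (-1)^2 d^2/ds^2[G(s)] with G(s) = s/(s^2 + 9):
differentiating 2 times and applying the sign gives 2*s*(s^2 - 27)/(s^2 + 9)^3.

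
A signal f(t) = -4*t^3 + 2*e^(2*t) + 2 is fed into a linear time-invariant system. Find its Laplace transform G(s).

G(s) = 2/(s - 2) + 2/s - 24/s^4

By linearity of the Laplace transform, transform each term separately.
(-4)·[L{t^3} = 3!/s^4 = 6/s^4]; (2)·[L{e^(2t)} = 1/(s - 2)]; L{2} = 2/s.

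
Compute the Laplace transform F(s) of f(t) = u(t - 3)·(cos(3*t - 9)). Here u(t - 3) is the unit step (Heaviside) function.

F(s) = s*exp(-3*s)/(s^2 + 9)

By the second shifting theorem, L{u(t - c)·g(t - c)} = e^(-cs)·G(s) with c = 3 and G(s) = L{g(t)}.
L{cos(3t)} = s/(s^2 + 9).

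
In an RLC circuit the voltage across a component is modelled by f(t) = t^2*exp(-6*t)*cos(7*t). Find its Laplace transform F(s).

L{cos(7t)} = s/(s^2 + 49).
Multiplying by e^(-6t) shifts s → s + 6, so L{exp(-6*t)*cos(7*t)} = (s + 6)/((s + 6)^2 + 49).
Then apply L{t^2·g(t)} = (-1)^2 d^2/ds^2[G(s)] with G(s) = (s + 6)/((s + 6)^2 + 49):
differentiating 2 times and applying the sign gives 2*(s + 6)*(s^2 + 12*s - 111)/(s^2 + 12*s + 85)^3.

F(s) = 2*(s + 6)*(s^2 + 12*s - 111)/(s^2 + 12*s + 85)^3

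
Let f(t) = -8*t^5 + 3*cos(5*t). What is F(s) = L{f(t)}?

F(s) = 3*s/(s^2 + 25) - 960/s^6

The transform is linear, so treat each term independently.
(3)·[L{cos(5t)} = s/(s^2 + 25)]; (-8)·[L{t^5} = 5!/s^6 = 120/s^6].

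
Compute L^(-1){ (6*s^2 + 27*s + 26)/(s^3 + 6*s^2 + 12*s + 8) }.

Factor the denominator: s^3 + 6*s^2 + 12*s + 8 = (s + 2)^3.
Partial fraction decomposition gives [6/(s + 2)] + [3/(s + 2)^2] + [-4/(s + 2)^3].
Invert each term: 6/(s + 2) ↔ 6e^(-2t); 3/(s + 2)^2 ↔ 3t·e^(-2t); -4/(s + 2)^3 ↔ (-2)t^2·e^(-2t).

-2*t^2*exp(-2*t) + 3*t*exp(-2*t) + 6*exp(-2*t)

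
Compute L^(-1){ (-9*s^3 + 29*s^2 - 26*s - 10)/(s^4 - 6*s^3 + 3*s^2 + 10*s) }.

-6*exp(5*t) + exp(2*t) - 1 - 3*exp(-t)

Factor the denominator: s^4 - 6*s^3 + 3*s^2 + 10*s = s*(s - 5)*(s - 2)*(s + 1).
Partial fraction decomposition gives [-3/(s + 1)] + [1/(s - 2)] + [-1/s] + [-6/(s - 5)].
Invert each term: -3/(s + 1) ↔ -3e^(-t); 1/(s - 2) ↔ e^(2t); -1/(s - 0) ↔ -e^(0t); -6/(s - 5) ↔ -6e^(5t).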